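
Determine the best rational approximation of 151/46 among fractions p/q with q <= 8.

23/7

Expand x = 151/46 as a continued fraction with the Euclidean algorithm:
  151 = 3*46 + 13, so a_0 = 3.
  46 = 3*13 + 7, so a_1 = 3.
  13 = 1*7 + 6, so a_2 = 1.
  7 = 1*6 + 1, so a_3 = 1.
  6 = 6*1 + 0, so a_4 = 6.
so x = [3; 3, 1, 1, 6].
Convergents (p_i = a_i*p_{i-1} + p_{i-2}, q_i = a_i*q_{i-1} + q_{i-2} with p_{-2}=0, p_{-1}=1, q_{-2}=1, q_{-1}=0), until the denominator exceeds 8:
  i=0: a_0=3, p_0 = 3*1 + 0 = 3, q_0 = 3*0 + 1 = 1.
  i=1: a_1=3, p_1 = 3*3 + 1 = 10, q_1 = 3*1 + 0 = 3.
  i=2: a_2=1, p_2 = 1*10 + 3 = 13, q_2 = 1*3 + 1 = 4.
  i=3: a_3=1, p_3 = 1*13 + 10 = 23, q_3 = 1*4 + 3 = 7.
  i=4: a_4=6, p_4 = 6*23 + 13 = 151, q_4 = 6*7 + 4 = 46.
q_4 = 46 > 8, so the last convergent with denominator <= 8 is p_3/q_3 = 23/7.
The closest fraction with denominator <= 8 is either p_3/q_3 or the intermediate fraction (k*p_3 + p_2)/(k*q_3 + q_2) with the largest k >= 1 whose denominator stays <= 8; these approach x as k grows, and every other convergent or intermediate fraction in range is farther away.
Largest k: floor((8 - q_2)/q_3) = floor((8 - 4)/7) = 0.
Since k = 0, no intermediate fraction beyond p_3/q_3 has denominator <= 8, so the convergent 23/7 is the closest (its error is |151*7 - 23*46|/(46*7) = 1/322).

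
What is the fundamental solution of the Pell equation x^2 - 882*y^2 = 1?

First expand sqrt(882) as a continued fraction. With x_i = (sqrt(882) + m_i)/d_i and (m_0, d_0) = (0, 1): a_0 = floor(sqrt(882)) = 29, since 29^2 = 841 <= 882 < 900 = 30^2.
Iterate m_{i+1} = d_i*a_i - m_i, d_{i+1} = (882 - m_{i+1}^2)/d_i, a_{i+1} = floor((a_0 + m_{i+1})/d_{i+1}):
  m_1 = 1*29 - 0 = 29, d_1 = (882 - 29^2)/1 = 41/1 = 41, a_1 = floor((29 + 29)/41) = 1.
  m_2 = 41*1 - 29 = 12, d_2 = (882 - 12^2)/41 = 738/41 = 18, a_2 = floor((29 + 12)/18) = 2.
  m_3 = 18*2 - 12 = 24, d_3 = (882 - 24^2)/18 = 306/18 = 17, a_3 = floor((29 + 24)/17) = 3.
  m_4 = 17*3 - 24 = 27, d_4 = (882 - 27^2)/17 = 153/17 = 9, a_4 = floor((29 + 27)/9) = 6.
  m_5 = 9*6 - 27 = 27, d_5 = (882 - 27^2)/9 = 153/9 = 17, a_5 = floor((29 + 27)/17) = 3.
  m_6 = 17*3 - 27 = 24, d_6 = (882 - 24^2)/17 = 306/17 = 18, a_6 = floor((29 + 24)/18) = 2.
  m_7 = 18*2 - 24 = 12, d_7 = (882 - 12^2)/18 = 738/18 = 41, a_7 = floor((29 + 12)/41) = 1.
  m_8 = 41*1 - 12 = 29, d_8 = (882 - 29^2)/41 = 41/41 = 1, a_8 = floor((29 + 29)/1) = 58.
  m_9 = 1*58 - 29 = 29, d_9 = (882 - 29^2)/1 = 41/1 = 41: (m_9, d_9) = (m_1, d_1) = (29, 41), so from here the quotients repeat a_1, ..., a_8; the period length is 8.
So sqrt(882) = [29; (1, 2, 3, 6, 3, 2, 1, 58)] with period length k = 8.
k is even, so the fundamental solution of x^2 - 882y^2 = 1 is (p_{k-1}, q_{k-1}) = (p_7, q_7); compute convergents through index 7.
Convergents (p_i = a_i*p_{i-1} + p_{i-2}, q_i = a_i*q_{i-1} + q_{i-2} with p_{-2}=0, p_{-1}=1, q_{-2}=1, q_{-1}=0):
  i=0: a_0=29, p_0 = 29*1 + 0 = 29, q_0 = 29*0 + 1 = 1.
  i=1: a_1=1, p_1 = 1*29 + 1 = 30, q_1 = 1*1 + 0 = 1.
  i=2: a_2=2, p_2 = 2*30 + 29 = 89, q_2 = 2*1 + 1 = 3.
  i=3: a_3=3, p_3 = 3*89 + 30 = 297, q_3 = 3*3 + 1 = 10.
  i=4: a_4=6, p_4 = 6*297 + 89 = 1871, q_4 = 6*10 + 3 = 63.
  i=5: a_5=3, p_5 = 3*1871 + 297 = 5910, q_5 = 3*63 + 10 = 199.
  i=6: a_6=2, p_6 = 2*5910 + 1871 = 13691, q_6 = 2*199 + 63 = 461.
  i=7: a_7=1, p_7 = 1*13691 + 5910 = 19601, q_7 = 1*461 + 199 = 660.
Check: 19601^2 - 882*660^2 = 384199201 - 384199200 = 1, so (x, y) = (19601, 660) solves the equation, and by the theorem it is the least positive solution.

(x, y) = (19601, 660)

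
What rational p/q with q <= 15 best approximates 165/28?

Expand x = 165/28 as a continued fraction with the Euclidean algorithm:
  165 = 5*28 + 25, so a_0 = 5.
  28 = 1*25 + 3, so a_1 = 1.
  25 = 8*3 + 1, so a_2 = 8.
  3 = 3*1 + 0, so a_3 = 3.
so x = [5; 1, 8, 3].
Convergents (p_i = a_i*p_{i-1} + p_{i-2}, q_i = a_i*q_{i-1} + q_{i-2} with p_{-2}=0, p_{-1}=1, q_{-2}=1, q_{-1}=0), until the denominator exceeds 15:
  i=0: a_0=5, p_0 = 5*1 + 0 = 5, q_0 = 5*0 + 1 = 1.
  i=1: a_1=1, p_1 = 1*5 + 1 = 6, q_1 = 1*1 + 0 = 1.
  i=2: a_2=8, p_2 = 8*6 + 5 = 53, q_2 = 8*1 + 1 = 9.
  i=3: a_3=3, p_3 = 3*53 + 6 = 165, q_3 = 3*9 + 1 = 28.
q_3 = 28 > 15, so the last convergent with denominator <= 15 is p_2/q_2 = 53/9.
The closest fraction with denominator <= 15 is either p_2/q_2 or the intermediate fraction (k*p_2 + p_1)/(k*q_2 + q_1) with the largest k >= 1 whose denominator stays <= 15; these approach x as k grows, and every other convergent or intermediate fraction in range is farther away.
Largest k: floor((15 - q_1)/q_2) = floor((15 - 1)/9) = 1.
That gives (1*53 + 6)/(1*9 + 1) = 59/10.
Compare the errors: |x - 53/9| = |165*9 - 53*28|/(28*9) = 1/252, and |x - 59/10| = |165*10 - 59*28|/(28*10) = 2/280.
Cross-multiplying, 1*280 = 280 < 504 = 2*252, so 1/252 is smaller: the convergent 53/9 is closer to x than 59/10.

53/9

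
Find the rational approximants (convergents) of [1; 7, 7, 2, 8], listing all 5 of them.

Using the convergent recurrence p_i = a_i*p_{i-1} + p_{i-2}, q_i = a_i*q_{i-1} + q_{i-2} with p_{-2}=0, p_{-1}=1, q_{-2}=1, q_{-1}=0:
  i=0: a_0=1, p_0 = 1*1 + 0 = 1, q_0 = 1*0 + 1 = 1.
  i=1: a_1=7, p_1 = 7*1 + 1 = 8, q_1 = 7*1 + 0 = 7.
  i=2: a_2=7, p_2 = 7*8 + 1 = 57, q_2 = 7*7 + 1 = 50.
  i=3: a_3=2, p_3 = 2*57 + 8 = 122, q_3 = 2*50 + 7 = 107.
  i=4: a_4=8, p_4 = 8*122 + 57 = 1033, q_4 = 8*107 + 50 = 906.

1/1, 8/7, 57/50, 122/107, 1033/906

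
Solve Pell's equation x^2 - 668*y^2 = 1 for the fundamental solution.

First expand sqrt(668) as a continued fraction. With x_i = (sqrt(668) + m_i)/d_i and (m_0, d_0) = (0, 1): a_0 = floor(sqrt(668)) = 25, since 25^2 = 625 <= 668 < 676 = 26^2.
Iterate m_{i+1} = d_i*a_i - m_i, d_{i+1} = (668 - m_{i+1}^2)/d_i, a_{i+1} = floor((a_0 + m_{i+1})/d_{i+1}):
  m_1 = 1*25 - 0 = 25, d_1 = (668 - 25^2)/1 = 43/1 = 43, a_1 = floor((25 + 25)/43) = 1.
  m_2 = 43*1 - 25 = 18, d_2 = (668 - 18^2)/43 = 344/43 = 8, a_2 = floor((25 + 18)/8) = 5.
  m_3 = 8*5 - 18 = 22, d_3 = (668 - 22^2)/8 = 184/8 = 23, a_3 = floor((25 + 22)/23) = 2.
  m_4 = 23*2 - 22 = 24, d_4 = (668 - 24^2)/23 = 92/23 = 4, a_4 = floor((25 + 24)/4) = 12.
  m_5 = 4*12 - 24 = 24, d_5 = (668 - 24^2)/4 = 92/4 = 23, a_5 = floor((25 + 24)/23) = 2.
  m_6 = 23*2 - 24 = 22, d_6 = (668 - 22^2)/23 = 184/23 = 8, a_6 = floor((25 + 22)/8) = 5.
  m_7 = 8*5 - 22 = 18, d_7 = (668 - 18^2)/8 = 344/8 = 43, a_7 = floor((25 + 18)/43) = 1.
  m_8 = 43*1 - 18 = 25, d_8 = (668 - 25^2)/43 = 43/43 = 1, a_8 = floor((25 + 25)/1) = 50.
  m_9 = 1*50 - 25 = 25, d_9 = (668 - 25^2)/1 = 43/1 = 43: (m_9, d_9) = (m_1, d_1) = (25, 43), so from here the quotients repeat a_1, ..., a_8; the period length is 8.
So sqrt(668) = [25; (1, 5, 2, 12, 2, 5, 1, 50)] with period length k = 8.
k is even, so the fundamental solution of x^2 - 668y^2 = 1 is (p_{k-1}, q_{k-1}) = (p_7, q_7); compute convergents through index 7.
Convergents (p_i = a_i*p_{i-1} + p_{i-2}, q_i = a_i*q_{i-1} + q_{i-2} with p_{-2}=0, p_{-1}=1, q_{-2}=1, q_{-1}=0):
  i=0: a_0=25, p_0 = 25*1 + 0 = 25, q_0 = 25*0 + 1 = 1.
  i=1: a_1=1, p_1 = 1*25 + 1 = 26, q_1 = 1*1 + 0 = 1.
  i=2: a_2=5, p_2 = 5*26 + 25 = 155, q_2 = 5*1 + 1 = 6.
  i=3: a_3=2, p_3 = 2*155 + 26 = 336, q_3 = 2*6 + 1 = 13.
  i=4: a_4=12, p_4 = 12*336 + 155 = 4187, q_4 = 12*13 + 6 = 162.
  i=5: a_5=2, p_5 = 2*4187 + 336 = 8710, q_5 = 2*162 + 13 = 337.
  i=6: a_6=5, p_6 = 5*8710 + 4187 = 47737, q_6 = 5*337 + 162 = 1847.
  i=7: a_7=1, p_7 = 1*47737 + 8710 = 56447, q_7 = 1*1847 + 337 = 2184.
Check: 56447^2 - 668*2184^2 = 3186263809 - 3186263808 = 1, so (x, y) = (56447, 2184) solves the equation, and by the theorem it is the least positive solution.

(x, y) = (56447, 2184)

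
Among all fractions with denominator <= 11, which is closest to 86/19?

50/11

Expand x = 86/19 as a continued fraction with the Euclidean algorithm:
  86 = 4*19 + 10, so a_0 = 4.
  19 = 1*10 + 9, so a_1 = 1.
  10 = 1*9 + 1, so a_2 = 1.
  9 = 9*1 + 0, so a_3 = 9.
so x = [4; 1, 1, 9].
Convergents (p_i = a_i*p_{i-1} + p_{i-2}, q_i = a_i*q_{i-1} + q_{i-2} with p_{-2}=0, p_{-1}=1, q_{-2}=1, q_{-1}=0), until the denominator exceeds 11:
  i=0: a_0=4, p_0 = 4*1 + 0 = 4, q_0 = 4*0 + 1 = 1.
  i=1: a_1=1, p_1 = 1*4 + 1 = 5, q_1 = 1*1 + 0 = 1.
  i=2: a_2=1, p_2 = 1*5 + 4 = 9, q_2 = 1*1 + 1 = 2.
  i=3: a_3=9, p_3 = 9*9 + 5 = 86, q_3 = 9*2 + 1 = 19.
q_3 = 19 > 11, so the last convergent with denominator <= 11 is p_2/q_2 = 9/2.
The closest fraction with denominator <= 11 is either p_2/q_2 or the intermediate fraction (k*p_2 + p_1)/(k*q_2 + q_1) with the largest k >= 1 whose denominator stays <= 11; these approach x as k grows, and every other convergent or intermediate fraction in range is farther away.
Largest k: floor((11 - q_1)/q_2) = floor((11 - 1)/2) = 5.
That gives (5*9 + 5)/(5*2 + 1) = 50/11.
Compare the errors: |x - 9/2| = |86*2 - 9*19|/(19*2) = 1/38, and |x - 50/11| = |86*11 - 50*19|/(19*11) = 4/209.
Cross-multiplying, 4*38 = 152 < 209 = 1*209, so 4/209 is smaller: the intermediate fraction 50/11 is closer to x than 9/2.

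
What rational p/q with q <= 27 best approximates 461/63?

161/22

Expand x = 461/63 as a continued fraction with the Euclidean algorithm:
  461 = 7*63 + 20, so a_0 = 7.
  63 = 3*20 + 3, so a_1 = 3.
  20 = 6*3 + 2, so a_2 = 6.
  3 = 1*2 + 1, so a_3 = 1.
  2 = 2*1 + 0, so a_4 = 2.
so x = [7; 3, 6, 1, 2].
Convergents (p_i = a_i*p_{i-1} + p_{i-2}, q_i = a_i*q_{i-1} + q_{i-2} with p_{-2}=0, p_{-1}=1, q_{-2}=1, q_{-1}=0), until the denominator exceeds 27:
  i=0: a_0=7, p_0 = 7*1 + 0 = 7, q_0 = 7*0 + 1 = 1.
  i=1: a_1=3, p_1 = 3*7 + 1 = 22, q_1 = 3*1 + 0 = 3.
  i=2: a_2=6, p_2 = 6*22 + 7 = 139, q_2 = 6*3 + 1 = 19.
  i=3: a_3=1, p_3 = 1*139 + 22 = 161, q_3 = 1*19 + 3 = 22.
  i=4: a_4=2, p_4 = 2*161 + 139 = 461, q_4 = 2*22 + 19 = 63.
q_4 = 63 > 27, so the last convergent with denominator <= 27 is p_3/q_3 = 161/22.
The closest fraction with denominator <= 27 is either p_3/q_3 or the intermediate fraction (k*p_3 + p_2)/(k*q_3 + q_2) with the largest k >= 1 whose denominator stays <= 27; these approach x as k grows, and every other convergent or intermediate fraction in range is farther away.
Largest k: floor((27 - q_2)/q_3) = floor((27 - 19)/22) = 0.
Since k = 0, no intermediate fraction beyond p_3/q_3 has denominator <= 27, so the convergent 161/22 is the closest (its error is |461*22 - 161*63|/(63*22) = 1/1386).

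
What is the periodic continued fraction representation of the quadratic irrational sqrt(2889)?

[53; (1, 2, 1, 106)]

Write x_i = (sqrt(2889) + m_i)/d_i with (m_0, d_0) = (0, 1). a_0 = floor(sqrt(2889)) = 53, since 53^2 = 2809 <= 2889 < 2916 = 54^2.
Iterate m_{i+1} = d_i*a_i - m_i, d_{i+1} = (2889 - m_{i+1}^2)/d_i, a_{i+1} = floor((a_0 + m_{i+1})/d_{i+1}):
  m_1 = 1*53 - 0 = 53, d_1 = (2889 - 53^2)/1 = 80/1 = 80, a_1 = floor((53 + 53)/80) = 1.
  m_2 = 80*1 - 53 = 27, d_2 = (2889 - 27^2)/80 = 2160/80 = 27, a_2 = floor((53 + 27)/27) = 2.
  m_3 = 27*2 - 27 = 27, d_3 = (2889 - 27^2)/27 = 2160/27 = 80, a_3 = floor((53 + 27)/80) = 1.
  m_4 = 80*1 - 27 = 53, d_4 = (2889 - 53^2)/80 = 80/80 = 1, a_4 = floor((53 + 53)/1) = 106.
  m_5 = 1*106 - 53 = 53, d_5 = (2889 - 53^2)/1 = 80/1 = 80: (m_5, d_5) = (m_1, d_1) = (53, 80), so from here the quotients repeat a_1, ..., a_4; the period length is 4.
Hence the expansion of sqrt(2889) is a_0 = 53 followed by the repeating block 1, 2, 1, 106 (period 4).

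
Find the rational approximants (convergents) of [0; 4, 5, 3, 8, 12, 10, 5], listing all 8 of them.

0/1, 1/4, 5/21, 16/67, 133/557, 1612/6751, 16253/68067, 82877/347086

Using the convergent recurrence p_i = a_i*p_{i-1} + p_{i-2}, q_i = a_i*q_{i-1} + q_{i-2} with p_{-2}=0, p_{-1}=1, q_{-2}=1, q_{-1}=0:
  i=0: a_0=0, p_0 = 0*1 + 0 = 0, q_0 = 0*0 + 1 = 1.
  i=1: a_1=4, p_1 = 4*0 + 1 = 1, q_1 = 4*1 + 0 = 4.
  i=2: a_2=5, p_2 = 5*1 + 0 = 5, q_2 = 5*4 + 1 = 21.
  i=3: a_3=3, p_3 = 3*5 + 1 = 16, q_3 = 3*21 + 4 = 67.
  i=4: a_4=8, p_4 = 8*16 + 5 = 133, q_4 = 8*67 + 21 = 557.
  i=5: a_5=12, p_5 = 12*133 + 16 = 1612, q_5 = 12*557 + 67 = 6751.
  i=6: a_6=10, p_6 = 10*1612 + 133 = 16253, q_6 = 10*6751 + 557 = 68067.
  i=7: a_7=5, p_7 = 5*16253 + 1612 = 82877, q_7 = 5*68067 + 6751 = 347086.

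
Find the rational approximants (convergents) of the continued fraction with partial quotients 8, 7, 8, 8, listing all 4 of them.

8/1, 57/7, 464/57, 3769/463

Using the convergent recurrence p_i = a_i*p_{i-1} + p_{i-2}, q_i = a_i*q_{i-1} + q_{i-2} with p_{-2}=0, p_{-1}=1, q_{-2}=1, q_{-1}=0:
  i=0: a_0=8, p_0 = 8*1 + 0 = 8, q_0 = 8*0 + 1 = 1.
  i=1: a_1=7, p_1 = 7*8 + 1 = 57, q_1 = 7*1 + 0 = 7.
  i=2: a_2=8, p_2 = 8*57 + 8 = 464, q_2 = 8*7 + 1 = 57.
  i=3: a_3=8, p_3 = 8*464 + 57 = 3769, q_3 = 8*57 + 7 = 463.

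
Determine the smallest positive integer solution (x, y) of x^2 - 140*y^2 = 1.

First expand sqrt(140) as a continued fraction. With x_i = (sqrt(140) + m_i)/d_i and (m_0, d_0) = (0, 1): a_0 = floor(sqrt(140)) = 11, since 11^2 = 121 <= 140 < 144 = 12^2.
Iterate m_{i+1} = d_i*a_i - m_i, d_{i+1} = (140 - m_{i+1}^2)/d_i, a_{i+1} = floor((a_0 + m_{i+1})/d_{i+1}):
  m_1 = 1*11 - 0 = 11, d_1 = (140 - 11^2)/1 = 19/1 = 19, a_1 = floor((11 + 11)/19) = 1.
  m_2 = 19*1 - 11 = 8, d_2 = (140 - 8^2)/19 = 76/19 = 4, a_2 = floor((11 + 8)/4) = 4.
  m_3 = 4*4 - 8 = 8, d_3 = (140 - 8^2)/4 = 76/4 = 19, a_3 = floor((11 + 8)/19) = 1.
  m_4 = 19*1 - 8 = 11, d_4 = (140 - 11^2)/19 = 19/19 = 1, a_4 = floor((11 + 11)/1) = 22.
  m_5 = 1*22 - 11 = 11, d_5 = (140 - 11^2)/1 = 19/1 = 19: (m_5, d_5) = (m_1, d_1) = (11, 19), so from here the quotients repeat a_1, ..., a_4; the period length is 4.
So sqrt(140) = [11; (1, 4, 1, 22)] with period length k = 4.
k is even, so the fundamental solution of x^2 - 140y^2 = 1 is (p_{k-1}, q_{k-1}) = (p_3, q_3); compute convergents through index 3.
Convergents (p_i = a_i*p_{i-1} + p_{i-2}, q_i = a_i*q_{i-1} + q_{i-2} with p_{-2}=0, p_{-1}=1, q_{-2}=1, q_{-1}=0):
  i=0: a_0=11, p_0 = 11*1 + 0 = 11, q_0 = 11*0 + 1 = 1.
  i=1: a_1=1, p_1 = 1*11 + 1 = 12, q_1 = 1*1 + 0 = 1.
  i=2: a_2=4, p_2 = 4*12 + 11 = 59, q_2 = 4*1 + 1 = 5.
  i=3: a_3=1, p_3 = 1*59 + 12 = 71, q_3 = 1*5 + 1 = 6.
Check: 71^2 - 140*6^2 = 5041 - 5040 = 1, so (x, y) = (71, 6) solves the equation, and by the theorem it is the least positive solution.

(x, y) = (71, 6)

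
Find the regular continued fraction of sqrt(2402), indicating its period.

Write x_i = (sqrt(2402) + m_i)/d_i with (m_0, d_0) = (0, 1). a_0 = floor(sqrt(2402)) = 49, since 49^2 = 2401 <= 2402 < 2500 = 50^2.
Iterate m_{i+1} = d_i*a_i - m_i, d_{i+1} = (2402 - m_{i+1}^2)/d_i, a_{i+1} = floor((a_0 + m_{i+1})/d_{i+1}):
  m_1 = 1*49 - 0 = 49, d_1 = (2402 - 49^2)/1 = 1/1 = 1, a_1 = floor((49 + 49)/1) = 98.
  m_2 = 1*98 - 49 = 49, d_2 = (2402 - 49^2)/1 = 1/1 = 1: (m_2, d_2) = (m_1, d_1) = (49, 1), so from here the quotient a_1 repeats; the period length is 1.
Hence the expansion of sqrt(2402) is a_0 = 49 followed by the repeating block 98 (period 1).

[49; (98)]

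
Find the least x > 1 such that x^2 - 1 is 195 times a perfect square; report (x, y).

(x, y) = (14, 1)

First expand sqrt(195) as a continued fraction. With x_i = (sqrt(195) + m_i)/d_i and (m_0, d_0) = (0, 1): a_0 = floor(sqrt(195)) = 13, since 13^2 = 169 <= 195 < 196 = 14^2.
Iterate m_{i+1} = d_i*a_i - m_i, d_{i+1} = (195 - m_{i+1}^2)/d_i, a_{i+1} = floor((a_0 + m_{i+1})/d_{i+1}):
  m_1 = 1*13 - 0 = 13, d_1 = (195 - 13^2)/1 = 26/1 = 26, a_1 = floor((13 + 13)/26) = 1.
  m_2 = 26*1 - 13 = 13, d_2 = (195 - 13^2)/26 = 26/26 = 1, a_2 = floor((13 + 13)/1) = 26.
  m_3 = 1*26 - 13 = 13, d_3 = (195 - 13^2)/1 = 26/1 = 26: (m_3, d_3) = (m_1, d_1) = (13, 26), so from here the quotients repeat a_1, a_2; the period length is 2.
So sqrt(195) = [13; (1, 26)] with period length k = 2.
k is even, so the fundamental solution of x^2 - 195y^2 = 1 is (p_{k-1}, q_{k-1}) = (p_1, q_1); compute convergents through index 1.
Convergents (p_i = a_i*p_{i-1} + p_{i-2}, q_i = a_i*q_{i-1} + q_{i-2} with p_{-2}=0, p_{-1}=1, q_{-2}=1, q_{-1}=0):
  i=0: a_0=13, p_0 = 13*1 + 0 = 13, q_0 = 13*0 + 1 = 1.
  i=1: a_1=1, p_1 = 1*13 + 1 = 14, q_1 = 1*1 + 0 = 1.
Check: 14^2 - 195*1^2 = 196 - 195 = 1, so (x, y) = (14, 1) solves the equation, and by the theorem it is the least positive solution.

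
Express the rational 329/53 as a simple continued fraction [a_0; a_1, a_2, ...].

[6; 4, 1, 4, 2]

Run the Euclidean algorithm on 329 and 53; the successive quotients are the partial quotients a_0, a_1, ... (each step inverts the fractional part left over by the previous one):
  329 = 6*53 + 11, so a_0 = 6.
  53 = 4*11 + 9, so a_1 = 4.
  11 = 1*9 + 2, so a_2 = 1.
  9 = 4*2 + 1, so a_3 = 4.
  2 = 2*1 + 0, so a_4 = 2.
The remainder reaches 0 after 5 divisions, so the expansion has 5 partial quotients, read off in order.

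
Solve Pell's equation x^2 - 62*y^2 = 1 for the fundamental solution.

(x, y) = (63, 8)

First expand sqrt(62) as a continued fraction. With x_i = (sqrt(62) + m_i)/d_i and (m_0, d_0) = (0, 1): a_0 = floor(sqrt(62)) = 7, since 7^2 = 49 <= 62 < 64 = 8^2.
Iterate m_{i+1} = d_i*a_i - m_i, d_{i+1} = (62 - m_{i+1}^2)/d_i, a_{i+1} = floor((a_0 + m_{i+1})/d_{i+1}):
  m_1 = 1*7 - 0 = 7, d_1 = (62 - 7^2)/1 = 13/1 = 13, a_1 = floor((7 + 7)/13) = 1.
  m_2 = 13*1 - 7 = 6, d_2 = (62 - 6^2)/13 = 26/13 = 2, a_2 = floor((7 + 6)/2) = 6.
  m_3 = 2*6 - 6 = 6, d_3 = (62 - 6^2)/2 = 26/2 = 13, a_3 = floor((7 + 6)/13) = 1.
  m_4 = 13*1 - 6 = 7, d_4 = (62 - 7^2)/13 = 13/13 = 1, a_4 = floor((7 + 7)/1) = 14.
  m_5 = 1*14 - 7 = 7, d_5 = (62 - 7^2)/1 = 13/1 = 13: (m_5, d_5) = (m_1, d_1) = (7, 13), so from here the quotients repeat a_1, ..., a_4; the period length is 4.
So sqrt(62) = [7; (1, 6, 1, 14)] with period length k = 4.
k is even, so the fundamental solution of x^2 - 62y^2 = 1 is (p_{k-1}, q_{k-1}) = (p_3, q_3); compute convergents through index 3.
Convergents (p_i = a_i*p_{i-1} + p_{i-2}, q_i = a_i*q_{i-1} + q_{i-2} with p_{-2}=0, p_{-1}=1, q_{-2}=1, q_{-1}=0):
  i=0: a_0=7, p_0 = 7*1 + 0 = 7, q_0 = 7*0 + 1 = 1.
  i=1: a_1=1, p_1 = 1*7 + 1 = 8, q_1 = 1*1 + 0 = 1.
  i=2: a_2=6, p_2 = 6*8 + 7 = 55, q_2 = 6*1 + 1 = 7.
  i=3: a_3=1, p_3 = 1*55 + 8 = 63, q_3 = 1*7 + 1 = 8.
Check: 63^2 - 62*8^2 = 3969 - 3968 = 1, so (x, y) = (63, 8) solves the equation, and by the theorem it is the least positive solution.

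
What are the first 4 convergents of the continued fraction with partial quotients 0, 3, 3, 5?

0/1, 1/3, 3/10, 16/53

Using the convergent recurrence p_i = a_i*p_{i-1} + p_{i-2}, q_i = a_i*q_{i-1} + q_{i-2} with p_{-2}=0, p_{-1}=1, q_{-2}=1, q_{-1}=0:
  i=0: a_0=0, p_0 = 0*1 + 0 = 0, q_0 = 0*0 + 1 = 1.
  i=1: a_1=3, p_1 = 3*0 + 1 = 1, q_1 = 3*1 + 0 = 3.
  i=2: a_2=3, p_2 = 3*1 + 0 = 3, q_2 = 3*3 + 1 = 10.
  i=3: a_3=5, p_3 = 5*3 + 1 = 16, q_3 = 5*10 + 3 = 53.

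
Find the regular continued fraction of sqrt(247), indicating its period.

[15; (1, 2, 1, 1, 9, 1, 9, 1, 1, 2, 1, 30)]

Write x_i = (sqrt(247) + m_i)/d_i with (m_0, d_0) = (0, 1). a_0 = floor(sqrt(247)) = 15, since 15^2 = 225 <= 247 < 256 = 16^2.
Iterate m_{i+1} = d_i*a_i - m_i, d_{i+1} = (247 - m_{i+1}^2)/d_i, a_{i+1} = floor((a_0 + m_{i+1})/d_{i+1}):
  m_1 = 1*15 - 0 = 15, d_1 = (247 - 15^2)/1 = 22/1 = 22, a_1 = floor((15 + 15)/22) = 1.
  m_2 = 22*1 - 15 = 7, d_2 = (247 - 7^2)/22 = 198/22 = 9, a_2 = floor((15 + 7)/9) = 2.
  m_3 = 9*2 - 7 = 11, d_3 = (247 - 11^2)/9 = 126/9 = 14, a_3 = floor((15 + 11)/14) = 1.
  m_4 = 14*1 - 11 = 3, d_4 = (247 - 3^2)/14 = 238/14 = 17, a_4 = floor((15 + 3)/17) = 1.
  m_5 = 17*1 - 3 = 14, d_5 = (247 - 14^2)/17 = 51/17 = 3, a_5 = floor((15 + 14)/3) = 9.
  m_6 = 3*9 - 14 = 13, d_6 = (247 - 13^2)/3 = 78/3 = 26, a_6 = floor((15 + 13)/26) = 1.
  m_7 = 26*1 - 13 = 13, d_7 = (247 - 13^2)/26 = 78/26 = 3, a_7 = floor((15 + 13)/3) = 9.
  m_8 = 3*9 - 13 = 14, d_8 = (247 - 14^2)/3 = 51/3 = 17, a_8 = floor((15 + 14)/17) = 1.
  m_9 = 17*1 - 14 = 3, d_9 = (247 - 3^2)/17 = 238/17 = 14, a_9 = floor((15 + 3)/14) = 1.
  m_10 = 14*1 - 3 = 11, d_10 = (247 - 11^2)/14 = 126/14 = 9, a_10 = floor((15 + 11)/9) = 2.
  m_11 = 9*2 - 11 = 7, d_11 = (247 - 7^2)/9 = 198/9 = 22, a_11 = floor((15 + 7)/22) = 1.
  m_12 = 22*1 - 7 = 15, d_12 = (247 - 15^2)/22 = 22/22 = 1, a_12 = floor((15 + 15)/1) = 30.
  m_13 = 1*30 - 15 = 15, d_13 = (247 - 15^2)/1 = 22/1 = 22: (m_13, d_13) = (m_1, d_1) = (15, 22), so from here the quotients repeat a_1, ..., a_12; the period length is 12.
Hence the expansion of sqrt(247) is a_0 = 15 followed by the repeating block 1, 2, 1, 1, 9, 1, 9, 1, 1, 2, 1, 30 (period 12).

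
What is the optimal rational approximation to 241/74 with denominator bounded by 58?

127/39

Expand x = 241/74 as a continued fraction with the Euclidean algorithm:
  241 = 3*74 + 19, so a_0 = 3.
  74 = 3*19 + 17, so a_1 = 3.
  19 = 1*17 + 2, so a_2 = 1.
  17 = 8*2 + 1, so a_3 = 8.
  2 = 2*1 + 0, so a_4 = 2.
so x = [3; 3, 1, 8, 2].
Convergents (p_i = a_i*p_{i-1} + p_{i-2}, q_i = a_i*q_{i-1} + q_{i-2} with p_{-2}=0, p_{-1}=1, q_{-2}=1, q_{-1}=0), until the denominator exceeds 58:
  i=0: a_0=3, p_0 = 3*1 + 0 = 3, q_0 = 3*0 + 1 = 1.
  i=1: a_1=3, p_1 = 3*3 + 1 = 10, q_1 = 3*1 + 0 = 3.
  i=2: a_2=1, p_2 = 1*10 + 3 = 13, q_2 = 1*3 + 1 = 4.
  i=3: a_3=8, p_3 = 8*13 + 10 = 114, q_3 = 8*4 + 3 = 35.
  i=4: a_4=2, p_4 = 2*114 + 13 = 241, q_4 = 2*35 + 4 = 74.
q_4 = 74 > 58, so the last convergent with denominator <= 58 is p_3/q_3 = 114/35.
The closest fraction with denominator <= 58 is either p_3/q_3 or the intermediate fraction (k*p_3 + p_2)/(k*q_3 + q_2) with the largest k >= 1 whose denominator stays <= 58; these approach x as k grows, and every other convergent or intermediate fraction in range is farther away.
Largest k: floor((58 - q_2)/q_3) = floor((58 - 4)/35) = 1.
That gives (1*114 + 13)/(1*35 + 4) = 127/39.
Compare the errors: |x - 114/35| = |241*35 - 114*74|/(74*35) = 1/2590, and |x - 127/39| = |241*39 - 127*74|/(74*39) = 1/2886.
Cross-multiplying, 1*2590 = 2590 < 2886 = 1*2886, so 1/2886 is smaller: the intermediate fraction 127/39 is closer to x than 114/35.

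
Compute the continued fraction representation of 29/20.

[1; 2, 4, 2]

Run the Euclidean algorithm on 29 and 20; the successive quotients are the partial quotients a_0, a_1, ... (each step inverts the fractional part left over by the previous one):
  29 = 1*20 + 9, so a_0 = 1.
  20 = 2*9 + 2, so a_1 = 2.
  9 = 4*2 + 1, so a_2 = 4.
  2 = 2*1 + 0, so a_3 = 2.
The remainder reaches 0 after 4 divisions, so the expansion has 4 partial quotients, read off in order.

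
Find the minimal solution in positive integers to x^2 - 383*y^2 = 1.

First expand sqrt(383) as a continued fraction. With x_i = (sqrt(383) + m_i)/d_i and (m_0, d_0) = (0, 1): a_0 = floor(sqrt(383)) = 19, since 19^2 = 361 <= 383 < 400 = 20^2.
Iterate m_{i+1} = d_i*a_i - m_i, d_{i+1} = (383 - m_{i+1}^2)/d_i, a_{i+1} = floor((a_0 + m_{i+1})/d_{i+1}):
  m_1 = 1*19 - 0 = 19, d_1 = (383 - 19^2)/1 = 22/1 = 22, a_1 = floor((19 + 19)/22) = 1.
  m_2 = 22*1 - 19 = 3, d_2 = (383 - 3^2)/22 = 374/22 = 17, a_2 = floor((19 + 3)/17) = 1.
  m_3 = 17*1 - 3 = 14, d_3 = (383 - 14^2)/17 = 187/17 = 11, a_3 = floor((19 + 14)/11) = 3.
  m_4 = 11*3 - 14 = 19, d_4 = (383 - 19^2)/11 = 22/11 = 2, a_4 = floor((19 + 19)/2) = 19.
  m_5 = 2*19 - 19 = 19, d_5 = (383 - 19^2)/2 = 22/2 = 11, a_5 = floor((19 + 19)/11) = 3.
  m_6 = 11*3 - 19 = 14, d_6 = (383 - 14^2)/11 = 187/11 = 17, a_6 = floor((19 + 14)/17) = 1.
  m_7 = 17*1 - 14 = 3, d_7 = (383 - 3^2)/17 = 374/17 = 22, a_7 = floor((19 + 3)/22) = 1.
  m_8 = 22*1 - 3 = 19, d_8 = (383 - 19^2)/22 = 22/22 = 1, a_8 = floor((19 + 19)/1) = 38.
  m_9 = 1*38 - 19 = 19, d_9 = (383 - 19^2)/1 = 22/1 = 22: (m_9, d_9) = (m_1, d_1) = (19, 22), so from here the quotients repeat a_1, ..., a_8; the period length is 8.
So sqrt(383) = [19; (1, 1, 3, 19, 3, 1, 1, 38)] with period length k = 8.
k is even, so the fundamental solution of x^2 - 383y^2 = 1 is (p_{k-1}, q_{k-1}) = (p_7, q_7); compute convergents through index 7.
Convergents (p_i = a_i*p_{i-1} + p_{i-2}, q_i = a_i*q_{i-1} + q_{i-2} with p_{-2}=0, p_{-1}=1, q_{-2}=1, q_{-1}=0):
  i=0: a_0=19, p_0 = 19*1 + 0 = 19, q_0 = 19*0 + 1 = 1.
  i=1: a_1=1, p_1 = 1*19 + 1 = 20, q_1 = 1*1 + 0 = 1.
  i=2: a_2=1, p_2 = 1*20 + 19 = 39, q_2 = 1*1 + 1 = 2.
  i=3: a_3=3, p_3 = 3*39 + 20 = 137, q_3 = 3*2 + 1 = 7.
  i=4: a_4=19, p_4 = 19*137 + 39 = 2642, q_4 = 19*7 + 2 = 135.
  i=5: a_5=3, p_5 = 3*2642 + 137 = 8063, q_5 = 3*135 + 7 = 412.
  i=6: a_6=1, p_6 = 1*8063 + 2642 = 10705, q_6 = 1*412 + 135 = 547.
  i=7: a_7=1, p_7 = 1*10705 + 8063 = 18768, q_7 = 1*547 + 412 = 959.
Check: 18768^2 - 383*959^2 = 352237824 - 352237823 = 1, so (x, y) = (18768, 959) solves the equation, and by the theorem it is the least positive solution.

(x, y) = (18768, 959)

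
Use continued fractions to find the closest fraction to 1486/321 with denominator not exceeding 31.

Expand x = 1486/321 as a continued fraction with the Euclidean algorithm:
  1486 = 4*321 + 202, so a_0 = 4.
  321 = 1*202 + 119, so a_1 = 1.
  202 = 1*119 + 83, so a_2 = 1.
  119 = 1*83 + 36, so a_3 = 1.
  83 = 2*36 + 11, so a_4 = 2.
  36 = 3*11 + 3, so a_5 = 3.
  11 = 3*3 + 2, so a_6 = 3.
  3 = 1*2 + 1, so a_7 = 1.
  2 = 2*1 + 0, so a_8 = 2.
so x = [4; 1, 1, 1, 2, 3, 3, 1, 2].
Convergents (p_i = a_i*p_{i-1} + p_{i-2}, q_i = a_i*q_{i-1} + q_{i-2} with p_{-2}=0, p_{-1}=1, q_{-2}=1, q_{-1}=0), until the denominator exceeds 31:
  i=0: a_0=4, p_0 = 4*1 + 0 = 4, q_0 = 4*0 + 1 = 1.
  i=1: a_1=1, p_1 = 1*4 + 1 = 5, q_1 = 1*1 + 0 = 1.
  i=2: a_2=1, p_2 = 1*5 + 4 = 9, q_2 = 1*1 + 1 = 2.
  i=3: a_3=1, p_3 = 1*9 + 5 = 14, q_3 = 1*2 + 1 = 3.
  i=4: a_4=2, p_4 = 2*14 + 9 = 37, q_4 = 2*3 + 2 = 8.
  i=5: a_5=3, p_5 = 3*37 + 14 = 125, q_5 = 3*8 + 3 = 27.
  i=6: a_6=3, p_6 = 3*125 + 37 = 412, q_6 = 3*27 + 8 = 89.
q_6 = 89 > 31, so the last convergent with denominator <= 31 is p_5/q_5 = 125/27.
The closest fraction with denominator <= 31 is either p_5/q_5 or the intermediate fraction (k*p_5 + p_4)/(k*q_5 + q_4) with the largest k >= 1 whose denominator stays <= 31; these approach x as k grows, and every other convergent or intermediate fraction in range is farther away.
Largest k: floor((31 - q_4)/q_5) = floor((31 - 8)/27) = 0.
Since k = 0, no intermediate fraction beyond p_5/q_5 has denominator <= 31, so the convergent 125/27 is the closest (its error is |1486*27 - 125*321|/(321*27) = 3/8667).

125/27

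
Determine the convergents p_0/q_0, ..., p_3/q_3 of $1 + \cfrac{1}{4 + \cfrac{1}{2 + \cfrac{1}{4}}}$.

1/1, 5/4, 11/9, 49/40

Using the convergent recurrence p_i = a_i*p_{i-1} + p_{i-2}, q_i = a_i*q_{i-1} + q_{i-2} with p_{-2}=0, p_{-1}=1, q_{-2}=1, q_{-1}=0:
  i=0: a_0=1, p_0 = 1*1 + 0 = 1, q_0 = 1*0 + 1 = 1.
  i=1: a_1=4, p_1 = 4*1 + 1 = 5, q_1 = 4*1 + 0 = 4.
  i=2: a_2=2, p_2 = 2*5 + 1 = 11, q_2 = 2*4 + 1 = 9.
  i=3: a_3=4, p_3 = 4*11 + 5 = 49, q_3 = 4*9 + 4 = 40.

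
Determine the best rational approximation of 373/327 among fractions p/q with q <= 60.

65/57

Expand x = 373/327 as a continued fraction with the Euclidean algorithm:
  373 = 1*327 + 46, so a_0 = 1.
  327 = 7*46 + 5, so a_1 = 7.
  46 = 9*5 + 1, so a_2 = 9.
  5 = 5*1 + 0, so a_3 = 5.
so x = [1; 7, 9, 5].
Convergents (p_i = a_i*p_{i-1} + p_{i-2}, q_i = a_i*q_{i-1} + q_{i-2} with p_{-2}=0, p_{-1}=1, q_{-2}=1, q_{-1}=0), until the denominator exceeds 60:
  i=0: a_0=1, p_0 = 1*1 + 0 = 1, q_0 = 1*0 + 1 = 1.
  i=1: a_1=7, p_1 = 7*1 + 1 = 8, q_1 = 7*1 + 0 = 7.
  i=2: a_2=9, p_2 = 9*8 + 1 = 73, q_2 = 9*7 + 1 = 64.
q_2 = 64 > 60, so the last convergent with denominator <= 60 is p_1/q_1 = 8/7.
The closest fraction with denominator <= 60 is either p_1/q_1 or the intermediate fraction (k*p_1 + p_0)/(k*q_1 + q_0) with the largest k >= 1 whose denominator stays <= 60; these approach x as k grows, and every other convergent or intermediate fraction in range is farther away.
Largest k: floor((60 - q_0)/q_1) = floor((60 - 1)/7) = 8.
That gives (8*8 + 1)/(8*7 + 1) = 65/57.
Compare the errors: |x - 8/7| = |373*7 - 8*327|/(327*7) = 5/2289, and |x - 65/57| = |373*57 - 65*327|/(327*57) = 6/18639.
Cross-multiplying, 6*2289 = 13734 < 93195 = 5*18639, so 6/18639 is smaller: the intermediate fraction 65/57 is closer to x than 8/7.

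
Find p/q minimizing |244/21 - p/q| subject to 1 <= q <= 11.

93/8

Expand x = 244/21 as a continued fraction with the Euclidean algorithm:
  244 = 11*21 + 13, so a_0 = 11.
  21 = 1*13 + 8, so a_1 = 1.
  13 = 1*8 + 5, so a_2 = 1.
  8 = 1*5 + 3, so a_3 = 1.
  5 = 1*3 + 2, so a_4 = 1.
  3 = 1*2 + 1, so a_5 = 1.
  2 = 2*1 + 0, so a_6 = 2.
so x = [11; 1, 1, 1, 1, 1, 2].
Convergents (p_i = a_i*p_{i-1} + p_{i-2}, q_i = a_i*q_{i-1} + q_{i-2} with p_{-2}=0, p_{-1}=1, q_{-2}=1, q_{-1}=0), until the denominator exceeds 11:
  i=0: a_0=11, p_0 = 11*1 + 0 = 11, q_0 = 11*0 + 1 = 1.
  i=1: a_1=1, p_1 = 1*11 + 1 = 12, q_1 = 1*1 + 0 = 1.
  i=2: a_2=1, p_2 = 1*12 + 11 = 23, q_2 = 1*1 + 1 = 2.
  i=3: a_3=1, p_3 = 1*23 + 12 = 35, q_3 = 1*2 + 1 = 3.
  i=4: a_4=1, p_4 = 1*35 + 23 = 58, q_4 = 1*3 + 2 = 5.
  i=5: a_5=1, p_5 = 1*58 + 35 = 93, q_5 = 1*5 + 3 = 8.
  i=6: a_6=2, p_6 = 2*93 + 58 = 244, q_6 = 2*8 + 5 = 21.
q_6 = 21 > 11, so the last convergent with denominator <= 11 is p_5/q_5 = 93/8.
The closest fraction with denominator <= 11 is either p_5/q_5 or the intermediate fraction (k*p_5 + p_4)/(k*q_5 + q_4) with the largest k >= 1 whose denominator stays <= 11; these approach x as k grows, and every other convergent or intermediate fraction in range is farther away.
Largest k: floor((11 - q_4)/q_5) = floor((11 - 5)/8) = 0.
Since k = 0, no intermediate fraction beyond p_5/q_5 has denominator <= 11, so the convergent 93/8 is the closest (its error is |244*8 - 93*21|/(21*8) = 1/168).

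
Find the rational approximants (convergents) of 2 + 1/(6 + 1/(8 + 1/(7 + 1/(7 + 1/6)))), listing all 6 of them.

Using the convergent recurrence p_i = a_i*p_{i-1} + p_{i-2}, q_i = a_i*q_{i-1} + q_{i-2} with p_{-2}=0, p_{-1}=1, q_{-2}=1, q_{-1}=0:
  i=0: a_0=2, p_0 = 2*1 + 0 = 2, q_0 = 2*0 + 1 = 1.
  i=1: a_1=6, p_1 = 6*2 + 1 = 13, q_1 = 6*1 + 0 = 6.
  i=2: a_2=8, p_2 = 8*13 + 2 = 106, q_2 = 8*6 + 1 = 49.
  i=3: a_3=7, p_3 = 7*106 + 13 = 755, q_3 = 7*49 + 6 = 349.
  i=4: a_4=7, p_4 = 7*755 + 106 = 5391, q_4 = 7*349 + 49 = 2492.
  i=5: a_5=6, p_5 = 6*5391 + 755 = 33101, q_5 = 6*2492 + 349 = 15301.

2/1, 13/6, 106/49, 755/349, 5391/2492, 33101/15301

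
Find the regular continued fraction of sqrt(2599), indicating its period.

[50; (1, 49, 1, 100)]

Write x_i = (sqrt(2599) + m_i)/d_i with (m_0, d_0) = (0, 1). a_0 = floor(sqrt(2599)) = 50, since 50^2 = 2500 <= 2599 < 2601 = 51^2.
Iterate m_{i+1} = d_i*a_i - m_i, d_{i+1} = (2599 - m_{i+1}^2)/d_i, a_{i+1} = floor((a_0 + m_{i+1})/d_{i+1}):
  m_1 = 1*50 - 0 = 50, d_1 = (2599 - 50^2)/1 = 99/1 = 99, a_1 = floor((50 + 50)/99) = 1.
  m_2 = 99*1 - 50 = 49, d_2 = (2599 - 49^2)/99 = 198/99 = 2, a_2 = floor((50 + 49)/2) = 49.
  m_3 = 2*49 - 49 = 49, d_3 = (2599 - 49^2)/2 = 198/2 = 99, a_3 = floor((50 + 49)/99) = 1.
  m_4 = 99*1 - 49 = 50, d_4 = (2599 - 50^2)/99 = 99/99 = 1, a_4 = floor((50 + 50)/1) = 100.
  m_5 = 1*100 - 50 = 50, d_5 = (2599 - 50^2)/1 = 99/1 = 99: (m_5, d_5) = (m_1, d_1) = (50, 99), so from here the quotients repeat a_1, ..., a_4; the period length is 4.
Hence the expansion of sqrt(2599) is a_0 = 50 followed by the repeating block 1, 49, 1, 100 (period 4).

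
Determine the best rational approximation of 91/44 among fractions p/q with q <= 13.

27/13

Expand x = 91/44 as a continued fraction with the Euclidean algorithm:
  91 = 2*44 + 3, so a_0 = 2.
  44 = 14*3 + 2, so a_1 = 14.
  3 = 1*2 + 1, so a_2 = 1.
  2 = 2*1 + 0, so a_3 = 2.
so x = [2; 14, 1, 2].
Convergents (p_i = a_i*p_{i-1} + p_{i-2}, q_i = a_i*q_{i-1} + q_{i-2} with p_{-2}=0, p_{-1}=1, q_{-2}=1, q_{-1}=0), until the denominator exceeds 13:
  i=0: a_0=2, p_0 = 2*1 + 0 = 2, q_0 = 2*0 + 1 = 1.
  i=1: a_1=14, p_1 = 14*2 + 1 = 29, q_1 = 14*1 + 0 = 14.
q_1 = 14 > 13, so the last convergent with denominator <= 13 is p_0/q_0 = 2/1.
The closest fraction with denominator <= 13 is either p_0/q_0 or the intermediate fraction (k*p_0 + p_{-1})/(k*q_0 + q_{-1}) with the largest k >= 1 whose denominator stays <= 13; these approach x as k grows, and every other convergent or intermediate fraction in range is farther away.
Largest k: floor((13 - q_{-1})/q_0) = floor((13 - 0)/1) = 13 (using the seeds p_{-1} = 1, q_{-1} = 0).
That gives (13*2 + 1)/(13*1 + 0) = 27/13.
Compare the errors: |x - 2/1| = |91*1 - 2*44|/(44*1) = 3/44, and |x - 27/13| = |91*13 - 27*44|/(44*13) = 5/572.
Cross-multiplying, 5*44 = 220 < 1716 = 3*572, so 5/572 is smaller: the intermediate fraction 27/13 is closer to x than 2/1.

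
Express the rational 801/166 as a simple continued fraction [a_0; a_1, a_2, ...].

[4; 1, 4, 1, 2, 1, 1, 1, 2]

Run the Euclidean algorithm on 801 and 166; the successive quotients are the partial quotients a_0, a_1, ... (each step inverts the fractional part left over by the previous one):
  801 = 4*166 + 137, so a_0 = 4.
  166 = 1*137 + 29, so a_1 = 1.
  137 = 4*29 + 21, so a_2 = 4.
  29 = 1*21 + 8, so a_3 = 1.
  21 = 2*8 + 5, so a_4 = 2.
  8 = 1*5 + 3, so a_5 = 1.
  5 = 1*3 + 2, so a_6 = 1.
  3 = 1*2 + 1, so a_7 = 1.
  2 = 2*1 + 0, so a_8 = 2.
The remainder reaches 0 after 9 divisions, so the expansion has 9 partial quotients, read off in order.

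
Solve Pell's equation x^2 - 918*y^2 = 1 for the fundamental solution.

(x, y) = (4120901, 136010)

First expand sqrt(918) as a continued fraction. With x_i = (sqrt(918) + m_i)/d_i and (m_0, d_0) = (0, 1): a_0 = floor(sqrt(918)) = 30, since 30^2 = 900 <= 918 < 961 = 31^2.
Iterate m_{i+1} = d_i*a_i - m_i, d_{i+1} = (918 - m_{i+1}^2)/d_i, a_{i+1} = floor((a_0 + m_{i+1})/d_{i+1}):
  m_1 = 1*30 - 0 = 30, d_1 = (918 - 30^2)/1 = 18/1 = 18, a_1 = floor((30 + 30)/18) = 3.
  m_2 = 18*3 - 30 = 24, d_2 = (918 - 24^2)/18 = 342/18 = 19, a_2 = floor((30 + 24)/19) = 2.
  m_3 = 19*2 - 24 = 14, d_3 = (918 - 14^2)/19 = 722/19 = 38, a_3 = floor((30 + 14)/38) = 1.
  m_4 = 38*1 - 14 = 24, d_4 = (918 - 24^2)/38 = 342/38 = 9, a_4 = floor((30 + 24)/9) = 6.
  m_5 = 9*6 - 24 = 30, d_5 = (918 - 30^2)/9 = 18/9 = 2, a_5 = floor((30 + 30)/2) = 30.
  m_6 = 2*30 - 30 = 30, d_6 = (918 - 30^2)/2 = 18/2 = 9, a_6 = floor((30 + 30)/9) = 6.
  m_7 = 9*6 - 30 = 24, d_7 = (918 - 24^2)/9 = 342/9 = 38, a_7 = floor((30 + 24)/38) = 1.
  m_8 = 38*1 - 24 = 14, d_8 = (918 - 14^2)/38 = 722/38 = 19, a_8 = floor((30 + 14)/19) = 2.
  m_9 = 19*2 - 14 = 24, d_9 = (918 - 24^2)/19 = 342/19 = 18, a_9 = floor((30 + 24)/18) = 3.
  m_10 = 18*3 - 24 = 30, d_10 = (918 - 30^2)/18 = 18/18 = 1, a_10 = floor((30 + 30)/1) = 60.
  m_11 = 1*60 - 30 = 30, d_11 = (918 - 30^2)/1 = 18/1 = 18: (m_11, d_11) = (m_1, d_1) = (30, 18), so from here the quotients repeat a_1, ..., a_10; the period length is 10.
So sqrt(918) = [30; (3, 2, 1, 6, 30, 6, 1, 2, 3, 60)] with period length k = 10.
k is even, so the fundamental solution of x^2 - 918y^2 = 1 is (p_{k-1}, q_{k-1}) = (p_9, q_9); compute convergents through index 9.
Convergents (p_i = a_i*p_{i-1} + p_{i-2}, q_i = a_i*q_{i-1} + q_{i-2} with p_{-2}=0, p_{-1}=1, q_{-2}=1, q_{-1}=0):
  i=0: a_0=30, p_0 = 30*1 + 0 = 30, q_0 = 30*0 + 1 = 1.
  i=1: a_1=3, p_1 = 3*30 + 1 = 91, q_1 = 3*1 + 0 = 3.
  i=2: a_2=2, p_2 = 2*91 + 30 = 212, q_2 = 2*3 + 1 = 7.
  i=3: a_3=1, p_3 = 1*212 + 91 = 303, q_3 = 1*7 + 3 = 10.
  i=4: a_4=6, p_4 = 6*303 + 212 = 2030, q_4 = 6*10 + 7 = 67.
  i=5: a_5=30, p_5 = 30*2030 + 303 = 61203, q_5 = 30*67 + 10 = 2020.
  i=6: a_6=6, p_6 = 6*61203 + 2030 = 369248, q_6 = 6*2020 + 67 = 12187.
  i=7: a_7=1, p_7 = 1*369248 + 61203 = 430451, q_7 = 1*12187 + 2020 = 14207.
  i=8: a_8=2, p_8 = 2*430451 + 369248 = 1230150, q_8 = 2*14207 + 12187 = 40601.
  i=9: a_9=3, p_9 = 3*1230150 + 430451 = 4120901, q_9 = 3*40601 + 14207 = 136010.
Check: 4120901^2 - 918*136010^2 = 16981825051801 - 16981825051800 = 1, so (x, y) = (4120901, 136010) solves the equation, and by the theorem it is the least positive solution.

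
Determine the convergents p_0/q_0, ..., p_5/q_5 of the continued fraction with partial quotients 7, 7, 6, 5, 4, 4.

Using the convergent recurrence p_i = a_i*p_{i-1} + p_{i-2}, q_i = a_i*q_{i-1} + q_{i-2} with p_{-2}=0, p_{-1}=1, q_{-2}=1, q_{-1}=0:
  i=0: a_0=7, p_0 = 7*1 + 0 = 7, q_0 = 7*0 + 1 = 1.
  i=1: a_1=7, p_1 = 7*7 + 1 = 50, q_1 = 7*1 + 0 = 7.
  i=2: a_2=6, p_2 = 6*50 + 7 = 307, q_2 = 6*7 + 1 = 43.
  i=3: a_3=5, p_3 = 5*307 + 50 = 1585, q_3 = 5*43 + 7 = 222.
  i=4: a_4=4, p_4 = 4*1585 + 307 = 6647, q_4 = 4*222 + 43 = 931.
  i=5: a_5=4, p_5 = 4*6647 + 1585 = 28173, q_5 = 4*931 + 222 = 3946.

7/1, 50/7, 307/43, 1585/222, 6647/931, 28173/3946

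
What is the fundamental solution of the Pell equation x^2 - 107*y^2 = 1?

(x, y) = (962, 93)

First expand sqrt(107) as a continued fraction. With x_i = (sqrt(107) + m_i)/d_i and (m_0, d_0) = (0, 1): a_0 = floor(sqrt(107)) = 10, since 10^2 = 100 <= 107 < 121 = 11^2.
Iterate m_{i+1} = d_i*a_i - m_i, d_{i+1} = (107 - m_{i+1}^2)/d_i, a_{i+1} = floor((a_0 + m_{i+1})/d_{i+1}):
  m_1 = 1*10 - 0 = 10, d_1 = (107 - 10^2)/1 = 7/1 = 7, a_1 = floor((10 + 10)/7) = 2.
  m_2 = 7*2 - 10 = 4, d_2 = (107 - 4^2)/7 = 91/7 = 13, a_2 = floor((10 + 4)/13) = 1.
  m_3 = 13*1 - 4 = 9, d_3 = (107 - 9^2)/13 = 26/13 = 2, a_3 = floor((10 + 9)/2) = 9.
  m_4 = 2*9 - 9 = 9, d_4 = (107 - 9^2)/2 = 26/2 = 13, a_4 = floor((10 + 9)/13) = 1.
  m_5 = 13*1 - 9 = 4, d_5 = (107 - 4^2)/13 = 91/13 = 7, a_5 = floor((10 + 4)/7) = 2.
  m_6 = 7*2 - 4 = 10, d_6 = (107 - 10^2)/7 = 7/7 = 1, a_6 = floor((10 + 10)/1) = 20.
  m_7 = 1*20 - 10 = 10, d_7 = (107 - 10^2)/1 = 7/1 = 7: (m_7, d_7) = (m_1, d_1) = (10, 7), so from here the quotients repeat a_1, ..., a_6; the period length is 6.
So sqrt(107) = [10; (2, 1, 9, 1, 2, 20)] with period length k = 6.
k is even, so the fundamental solution of x^2 - 107y^2 = 1 is (p_{k-1}, q_{k-1}) = (p_5, q_5); compute convergents through index 5.
Convergents (p_i = a_i*p_{i-1} + p_{i-2}, q_i = a_i*q_{i-1} + q_{i-2} with p_{-2}=0, p_{-1}=1, q_{-2}=1, q_{-1}=0):
  i=0: a_0=10, p_0 = 10*1 + 0 = 10, q_0 = 10*0 + 1 = 1.
  i=1: a_1=2, p_1 = 2*10 + 1 = 21, q_1 = 2*1 + 0 = 2.
  i=2: a_2=1, p_2 = 1*21 + 10 = 31, q_2 = 1*2 + 1 = 3.
  i=3: a_3=9, p_3 = 9*31 + 21 = 300, q_3 = 9*3 + 2 = 29.
  i=4: a_4=1, p_4 = 1*300 + 31 = 331, q_4 = 1*29 + 3 = 32.
  i=5: a_5=2, p_5 = 2*331 + 300 = 962, q_5 = 2*32 + 29 = 93.
Check: 962^2 - 107*93^2 = 925444 - 925443 = 1, so (x, y) = (962, 93) solves the equation, and by the theorem it is the least positive solution.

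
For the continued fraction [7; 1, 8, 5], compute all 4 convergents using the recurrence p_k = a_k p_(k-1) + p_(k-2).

Using the convergent recurrence p_i = a_i*p_{i-1} + p_{i-2}, q_i = a_i*q_{i-1} + q_{i-2} with p_{-2}=0, p_{-1}=1, q_{-2}=1, q_{-1}=0:
  i=0: a_0=7, p_0 = 7*1 + 0 = 7, q_0 = 7*0 + 1 = 1.
  i=1: a_1=1, p_1 = 1*7 + 1 = 8, q_1 = 1*1 + 0 = 1.
  i=2: a_2=8, p_2 = 8*8 + 7 = 71, q_2 = 8*1 + 1 = 9.
  i=3: a_3=5, p_3 = 5*71 + 8 = 363, q_3 = 5*9 + 1 = 46.

7/1, 8/1, 71/9, 363/46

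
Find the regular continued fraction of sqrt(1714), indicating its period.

Write x_i = (sqrt(1714) + m_i)/d_i with (m_0, d_0) = (0, 1). a_0 = floor(sqrt(1714)) = 41, since 41^2 = 1681 <= 1714 < 1764 = 42^2.
Iterate m_{i+1} = d_i*a_i - m_i, d_{i+1} = (1714 - m_{i+1}^2)/d_i, a_{i+1} = floor((a_0 + m_{i+1})/d_{i+1}):
  m_1 = 1*41 - 0 = 41, d_1 = (1714 - 41^2)/1 = 33/1 = 33, a_1 = floor((41 + 41)/33) = 2.
  m_2 = 33*2 - 41 = 25, d_2 = (1714 - 25^2)/33 = 1089/33 = 33, a_2 = floor((41 + 25)/33) = 2.
  m_3 = 33*2 - 25 = 41, d_3 = (1714 - 41^2)/33 = 33/33 = 1, a_3 = floor((41 + 41)/1) = 82.
  m_4 = 1*82 - 41 = 41, d_4 = (1714 - 41^2)/1 = 33/1 = 33: (m_4, d_4) = (m_1, d_1) = (41, 33), so from here the quotients repeat a_1, ..., a_3; the period length is 3.
Hence the expansion of sqrt(1714) is a_0 = 41 followed by the repeating block 2, 2, 82 (period 3).

[41; (2, 2, 82)]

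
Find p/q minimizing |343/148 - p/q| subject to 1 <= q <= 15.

30/13

Expand x = 343/148 as a continued fraction with the Euclidean algorithm:
  343 = 2*148 + 47, so a_0 = 2.
  148 = 3*47 + 7, so a_1 = 3.
  47 = 6*7 + 5, so a_2 = 6.
  7 = 1*5 + 2, so a_3 = 1.
  5 = 2*2 + 1, so a_4 = 2.
  2 = 2*1 + 0, so a_5 = 2.
so x = [2; 3, 6, 1, 2, 2].
Convergents (p_i = a_i*p_{i-1} + p_{i-2}, q_i = a_i*q_{i-1} + q_{i-2} with p_{-2}=0, p_{-1}=1, q_{-2}=1, q_{-1}=0), until the denominator exceeds 15:
  i=0: a_0=2, p_0 = 2*1 + 0 = 2, q_0 = 2*0 + 1 = 1.
  i=1: a_1=3, p_1 = 3*2 + 1 = 7, q_1 = 3*1 + 0 = 3.
  i=2: a_2=6, p_2 = 6*7 + 2 = 44, q_2 = 6*3 + 1 = 19.
q_2 = 19 > 15, so the last convergent with denominator <= 15 is p_1/q_1 = 7/3.
The closest fraction with denominator <= 15 is either p_1/q_1 or the intermediate fraction (k*p_1 + p_0)/(k*q_1 + q_0) with the largest k >= 1 whose denominator stays <= 15; these approach x as k grows, and every other convergent or intermediate fraction in range is farther away.
Largest k: floor((15 - q_0)/q_1) = floor((15 - 1)/3) = 4.
That gives (4*7 + 2)/(4*3 + 1) = 30/13.
Compare the errors: |x - 7/3| = |343*3 - 7*148|/(148*3) = 7/444, and |x - 30/13| = |343*13 - 30*148|/(148*13) = 19/1924.
Cross-multiplying, 19*444 = 8436 < 13468 = 7*1924, so 19/1924 is smaller: the intermediate fraction 30/13 is closer to x than 7/3.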